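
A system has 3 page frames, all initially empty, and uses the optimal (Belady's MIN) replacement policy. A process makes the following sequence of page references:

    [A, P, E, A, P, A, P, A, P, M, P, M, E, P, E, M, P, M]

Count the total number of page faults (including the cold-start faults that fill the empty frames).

4

A → fault, frames (A)
P → fault, frames (A P)
E → fault, frames (A P E)
A → hit
P → hit
A → hit
P → hit
A → hit
P → hit
M → fault, evict A, frames (P E M)
P → hit
M → hit
E → hit
P → hit
E → hit
M → hit
P → hit
M → hit
Page faults: 4.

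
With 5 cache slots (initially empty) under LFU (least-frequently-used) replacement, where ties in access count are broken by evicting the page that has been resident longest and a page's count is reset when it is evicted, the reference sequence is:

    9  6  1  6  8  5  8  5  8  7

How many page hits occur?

4

9 -> miss, frames [9]
6 -> miss, frames [9, 6]
1 -> miss, frames [9, 6, 1]
6 -> hit
8 -> miss, frames [9, 6, 1, 8]
5 -> miss, frames [9, 6, 1, 8, 5]
8 -> hit
5 -> hit
8 -> hit
7 -> miss, evict 9, frames [6, 1, 8, 5, 7]
Hits: 4.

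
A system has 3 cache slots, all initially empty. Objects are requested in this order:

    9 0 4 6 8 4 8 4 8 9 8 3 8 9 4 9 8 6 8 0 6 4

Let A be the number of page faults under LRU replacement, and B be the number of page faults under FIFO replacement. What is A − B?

Under LRU: F F F F F . . . . F . F . . F . . F . F . F → 11 faults.
Under FIFO: F F F F F . . . . F . F . . F . F F . F . F → 12 faults.
A − B = 11 − 12 = -1.

-1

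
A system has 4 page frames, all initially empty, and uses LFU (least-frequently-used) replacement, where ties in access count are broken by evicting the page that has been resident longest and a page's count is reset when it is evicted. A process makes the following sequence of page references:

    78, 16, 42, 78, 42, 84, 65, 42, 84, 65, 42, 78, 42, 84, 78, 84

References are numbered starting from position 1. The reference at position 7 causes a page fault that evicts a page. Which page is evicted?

pos 1: 78: fault, frames {78}
pos 2: 16: fault, frames {78,16}
pos 3: 42: fault, frames {78,16,42}
pos 4: 78: hit
pos 5: 42: hit
pos 6: 84: fault, frames {78,16,42,84}
pos 7: 65: fault, evict 16, frames {78,42,84,65}
At position 7, page 16 is evicted.

16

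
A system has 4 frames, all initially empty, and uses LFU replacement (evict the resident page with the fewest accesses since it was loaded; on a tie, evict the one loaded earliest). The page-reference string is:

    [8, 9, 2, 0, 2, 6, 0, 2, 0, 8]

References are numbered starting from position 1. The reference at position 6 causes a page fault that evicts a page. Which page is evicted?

8

pos 1: 8 -> miss, frames (8)
pos 2: 9 -> miss, frames (8 9)
pos 3: 2 -> miss, frames (8 9 2)
pos 4: 0 -> miss, frames (8 9 2 0)
pos 5: 2 -> hit
pos 6: 6 -> miss, evict 8, frames (9 2 0 6)
At position 6, page 8 is evicted.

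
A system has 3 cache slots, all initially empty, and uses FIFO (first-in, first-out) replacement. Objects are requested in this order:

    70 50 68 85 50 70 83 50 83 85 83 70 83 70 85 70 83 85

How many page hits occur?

70 -> miss, frames (70)
50 -> miss, frames (70 50)
68 -> miss, frames (70 50 68)
85 -> miss, evict 70, frames (50 68 85)
50 -> hit
70 -> miss, evict 50, frames (68 85 70)
83 -> miss, evict 68, frames (85 70 83)
50 -> miss, evict 85, frames (70 83 50)
83 -> hit
85 -> miss, evict 70, frames (83 50 85)
83 -> hit
70 -> miss, evict 83, frames (50 85 70)
83 -> miss, evict 50, frames (85 70 83)
70 -> hit
85 -> hit
70 -> hit
83 -> hit
85 -> hit
Hits: 8.

8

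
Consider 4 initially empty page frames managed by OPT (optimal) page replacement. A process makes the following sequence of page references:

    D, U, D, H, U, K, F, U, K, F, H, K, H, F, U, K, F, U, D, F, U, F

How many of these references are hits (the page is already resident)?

16

D → fault, frames {D}
U → fault, frames {D,U}
D → hit
H → fault, frames {D,U,H}
U → hit
K → fault, frames {D,U,H,K}
F → fault, evict D, frames {U,H,K,F}
U → hit
K → hit
F → hit
H → hit
K → hit
H → hit
F → hit
U → hit
K → hit
F → hit
U → hit
D → fault, evict K, frames {U,H,F,D}
F → hit
U → hit
F → hit
Hits: 16.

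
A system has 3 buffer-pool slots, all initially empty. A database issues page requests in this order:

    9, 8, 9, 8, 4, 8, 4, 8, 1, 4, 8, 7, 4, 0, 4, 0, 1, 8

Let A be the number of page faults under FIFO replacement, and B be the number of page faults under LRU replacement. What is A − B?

1

Under FIFO: F F . . F . . . F . . F . F F . F F → 9 faults.
Under LRU: F F . . F . . . F . . F . F . . F F → 8 faults.
A − B = 9 − 8 = 1.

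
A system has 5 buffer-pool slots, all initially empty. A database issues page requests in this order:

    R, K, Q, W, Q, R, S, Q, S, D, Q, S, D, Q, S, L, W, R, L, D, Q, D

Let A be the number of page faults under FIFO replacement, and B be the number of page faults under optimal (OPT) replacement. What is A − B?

Under FIFO: F F F F . . F . . F . . . . . F . F . . F . → 9 faults.
Under OPT: F F F F . . F . . F . . . . . F . . . . . . → 7 faults.
A − B = 9 − 7 = 2.

2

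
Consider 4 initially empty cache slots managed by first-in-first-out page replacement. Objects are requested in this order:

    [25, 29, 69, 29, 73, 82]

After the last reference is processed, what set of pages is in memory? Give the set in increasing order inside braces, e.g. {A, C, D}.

25: miss, frames [25]
29: miss, frames [25, 29]
69: miss, frames [25, 29, 69]
29: hit
73: miss, frames [25, 29, 69, 73]
82: miss, evict 25, frames [29, 69, 73, 82]

{29, 69, 73, 82}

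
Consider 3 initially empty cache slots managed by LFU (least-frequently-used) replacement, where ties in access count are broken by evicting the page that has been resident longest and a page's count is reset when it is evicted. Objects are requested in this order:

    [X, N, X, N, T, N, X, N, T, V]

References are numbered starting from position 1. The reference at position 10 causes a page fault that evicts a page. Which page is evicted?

pos 1: X -> miss, frames [X]
pos 2: N -> miss, frames [X, N]
pos 3: X -> hit
pos 4: N -> hit
pos 5: T -> miss, frames [X, N, T]
pos 6: N -> hit
pos 7: X -> hit
pos 8: N -> hit
pos 9: T -> hit
pos 10: V -> miss, evict T, frames [X, N, V]
At position 10, page T is evicted.

T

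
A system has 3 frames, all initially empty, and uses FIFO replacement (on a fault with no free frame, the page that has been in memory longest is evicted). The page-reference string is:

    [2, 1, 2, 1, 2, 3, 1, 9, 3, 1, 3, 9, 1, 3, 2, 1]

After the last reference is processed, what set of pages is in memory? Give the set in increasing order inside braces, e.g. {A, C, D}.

2 → fault, frames {2}
1 → fault, frames {2,1}
2 → hit
1 → hit
2 → hit
3 → fault, frames {2,1,3}
1 → hit
9 → fault, evict 2, frames {1,3,9}
3 → hit
1 → hit
3 → hit
9 → hit
1 → hit
3 → hit
2 → fault, evict 1, frames {3,9,2}
1 → fault, evict 3, frames {9,2,1}

{1, 2, 9}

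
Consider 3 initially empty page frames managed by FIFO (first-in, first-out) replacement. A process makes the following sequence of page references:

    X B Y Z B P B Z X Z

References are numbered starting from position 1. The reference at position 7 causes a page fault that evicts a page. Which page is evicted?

Y

pos 1: X -> miss, frames [X]
pos 2: B -> miss, frames [X, B]
pos 3: Y -> miss, frames [X, B, Y]
pos 4: Z -> miss, evict X, frames [B, Y, Z]
pos 5: B -> hit
pos 6: P -> miss, evict B, frames [Y, Z, P]
pos 7: B -> miss, evict Y, frames [Z, P, B]
At position 7, page Y is evicted.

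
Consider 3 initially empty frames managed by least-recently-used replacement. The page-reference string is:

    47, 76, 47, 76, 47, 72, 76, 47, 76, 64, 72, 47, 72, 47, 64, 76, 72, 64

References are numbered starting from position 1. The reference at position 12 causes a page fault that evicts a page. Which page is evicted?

76

pos 1: 47 -> miss, frames [47]
pos 2: 76 -> miss, frames [47, 76]
pos 3: 47 -> hit
pos 4: 76 -> hit
pos 5: 47 -> hit
pos 6: 72 -> miss, frames [76, 47, 72]
pos 7: 76 -> hit
pos 8: 47 -> hit
pos 9: 76 -> hit
pos 10: 64 -> miss, evict 72, frames [47, 76, 64]
pos 11: 72 -> miss, evict 47, frames [76, 64, 72]
pos 12: 47 -> miss, evict 76, frames [64, 72, 47]
At position 12, page 76 is evicted.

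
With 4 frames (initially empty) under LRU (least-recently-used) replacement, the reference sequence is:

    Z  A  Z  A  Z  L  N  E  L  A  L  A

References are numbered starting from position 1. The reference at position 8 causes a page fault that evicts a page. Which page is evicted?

pos 1: Z: fault, frames [Z]
pos 2: A: fault, frames [Z, A]
pos 3: Z: hit
pos 4: A: hit
pos 5: Z: hit
pos 6: L: fault, frames [A, Z, L]
pos 7: N: fault, frames [A, Z, L, N]
pos 8: E: fault, evict A, frames [Z, L, N, E]
At position 8, page A is evicted.

A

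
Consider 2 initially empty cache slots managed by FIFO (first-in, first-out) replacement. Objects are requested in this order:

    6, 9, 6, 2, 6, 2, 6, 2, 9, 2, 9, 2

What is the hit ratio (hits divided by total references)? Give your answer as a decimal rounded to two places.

6 -> miss, frames [6]
9 -> miss, frames [6, 9]
6 -> hit
2 -> miss, evict 6, frames [9, 2]
6 -> miss, evict 9, frames [2, 6]
2 -> hit
6 -> hit
2 -> hit
9 -> miss, evict 2, frames [6, 9]
2 -> miss, evict 6, frames [9, 2]
9 -> hit
2 -> hit
Hits: 6 of 12 references → 6/12 = 0.5000.

0.50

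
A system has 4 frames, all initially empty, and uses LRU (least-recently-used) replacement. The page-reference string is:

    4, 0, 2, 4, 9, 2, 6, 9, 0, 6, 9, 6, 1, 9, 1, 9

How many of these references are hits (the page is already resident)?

9

4 -> miss, frames {4}
0 -> miss, frames {4,0}
2 -> miss, frames {4,0,2}
4 -> hit
9 -> miss, frames {0,2,4,9}
2 -> hit
6 -> miss, evict 0, frames {4,9,2,6}
9 -> hit
0 -> miss, evict 4, frames {2,6,9,0}
6 -> hit
9 -> hit
6 -> hit
1 -> miss, evict 2, frames {0,9,6,1}
9 -> hit
1 -> hit
9 -> hit
Hits: 9.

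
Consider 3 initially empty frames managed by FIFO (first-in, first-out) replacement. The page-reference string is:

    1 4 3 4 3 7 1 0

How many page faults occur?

6

1: miss, frames [1]
4: miss, frames [1, 4]
3: miss, frames [1, 4, 3]
4: hit
3: hit
7: miss, evict 1, frames [4, 3, 7]
1: miss, evict 4, frames [3, 7, 1]
0: miss, evict 3, frames [7, 1, 0]
Page faults: 6.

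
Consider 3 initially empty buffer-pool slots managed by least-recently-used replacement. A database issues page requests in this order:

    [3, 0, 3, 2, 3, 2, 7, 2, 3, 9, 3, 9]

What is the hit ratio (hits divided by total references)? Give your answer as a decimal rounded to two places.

0.58

3: fault, frames (3)
0: fault, frames (3 0)
3: hit
2: fault, frames (0 3 2)
3: hit
2: hit
7: fault, evict 0, frames (3 2 7)
2: hit
3: hit
9: fault, evict 7, frames (2 3 9)
3: hit
9: hit
Hits: 7 of 12 references → 7/12 = 0.5833.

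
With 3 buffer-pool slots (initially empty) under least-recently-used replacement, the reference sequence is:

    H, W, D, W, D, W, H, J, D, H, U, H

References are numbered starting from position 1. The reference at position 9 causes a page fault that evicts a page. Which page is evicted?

pos 1: H -> miss, frames (H)
pos 2: W -> miss, frames (H W)
pos 3: D -> miss, frames (H W D)
pos 4: W -> hit
pos 5: D -> hit
pos 6: W -> hit
pos 7: H -> hit
pos 8: J -> miss, evict D, frames (W H J)
pos 9: D -> miss, evict W, frames (H J D)
At position 9, page W is evicted.

W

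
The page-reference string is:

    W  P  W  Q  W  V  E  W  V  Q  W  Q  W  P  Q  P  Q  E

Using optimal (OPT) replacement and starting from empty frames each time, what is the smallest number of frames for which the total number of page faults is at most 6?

4

f=1: 18 faults
f=2: 9 faults
f=3: 7 faults
f=4: 6 faults
f=5: 5 faults
Smallest f with faults ≤ 6 is 4.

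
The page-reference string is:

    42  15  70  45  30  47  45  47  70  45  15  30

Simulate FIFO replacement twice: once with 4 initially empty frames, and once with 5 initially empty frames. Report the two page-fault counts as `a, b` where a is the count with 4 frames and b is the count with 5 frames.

4 frames: F F F F F F . . . . F . → 7 faults.
5 frames: F F F F F F . . . . . . → 6 faults.
6 < 7: adding a frame reduced faults, as is typical.

7, 6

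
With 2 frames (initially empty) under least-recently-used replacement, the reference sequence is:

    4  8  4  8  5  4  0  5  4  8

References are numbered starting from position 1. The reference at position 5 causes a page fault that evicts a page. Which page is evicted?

4

pos 1: 4 → miss, frames {4}
pos 2: 8 → miss, frames {4,8}
pos 3: 4 → hit
pos 4: 8 → hit
pos 5: 5 → miss, evict 4, frames {8,5}
At position 5, page 4 is evicted.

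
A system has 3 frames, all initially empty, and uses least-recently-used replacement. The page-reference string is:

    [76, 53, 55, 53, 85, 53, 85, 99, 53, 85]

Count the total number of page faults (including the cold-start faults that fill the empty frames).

76 → miss, frames [76]
53 → miss, frames [76, 53]
55 → miss, frames [76, 53, 55]
53 → hit
85 → miss, evict 76, frames [55, 53, 85]
53 → hit
85 → hit
99 → miss, evict 55, frames [53, 85, 99]
53 → hit
85 → hit
Page faults: 5.

5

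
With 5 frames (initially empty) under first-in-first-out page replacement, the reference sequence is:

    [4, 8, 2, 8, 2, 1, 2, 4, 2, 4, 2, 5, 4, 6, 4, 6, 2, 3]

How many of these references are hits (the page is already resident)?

10

4: fault, frames [4]
8: fault, frames [4, 8]
2: fault, frames [4, 8, 2]
8: hit
2: hit
1: fault, frames [4, 8, 2, 1]
2: hit
4: hit
2: hit
4: hit
2: hit
5: fault, frames [4, 8, 2, 1, 5]
4: hit
6: fault, evict 4, frames [8, 2, 1, 5, 6]
4: fault, evict 8, frames [2, 1, 5, 6, 4]
6: hit
2: hit
3: fault, evict 2, frames [1, 5, 6, 4, 3]
Hits: 10.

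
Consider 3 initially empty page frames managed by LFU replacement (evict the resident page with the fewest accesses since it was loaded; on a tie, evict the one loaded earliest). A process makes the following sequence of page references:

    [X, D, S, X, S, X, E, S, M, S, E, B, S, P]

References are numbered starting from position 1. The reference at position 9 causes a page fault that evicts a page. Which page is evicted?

E

pos 1: X -> fault, frames [X]
pos 2: D -> fault, frames [X, D]
pos 3: S -> fault, frames [X, D, S]
pos 4: X -> hit
pos 5: S -> hit
pos 6: X -> hit
pos 7: E -> fault, evict D, frames [X, S, E]
pos 8: S -> hit
pos 9: M -> fault, evict E, frames [X, S, M]
At position 9, page E is evicted.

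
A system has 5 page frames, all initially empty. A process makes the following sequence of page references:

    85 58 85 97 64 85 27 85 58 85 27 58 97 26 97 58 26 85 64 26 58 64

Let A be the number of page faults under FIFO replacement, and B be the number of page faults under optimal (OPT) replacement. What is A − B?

Under FIFO: F F . F F . F . . . . . . F . . . F . . F . → 8 faults.
Under OPT: F F . F F . F . . . . . . F . . . . . . . . → 6 faults.
A − B = 8 − 6 = 2.

2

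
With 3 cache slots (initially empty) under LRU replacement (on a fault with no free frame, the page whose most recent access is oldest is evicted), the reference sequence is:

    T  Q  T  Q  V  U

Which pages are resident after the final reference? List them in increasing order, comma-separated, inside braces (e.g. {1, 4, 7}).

{Q, U, V}

T -> fault, frames [T]
Q -> fault, frames [T, Q]
T -> hit
Q -> hit
V -> fault, frames [T, Q, V]
U -> fault, evict T, frames [Q, V, U]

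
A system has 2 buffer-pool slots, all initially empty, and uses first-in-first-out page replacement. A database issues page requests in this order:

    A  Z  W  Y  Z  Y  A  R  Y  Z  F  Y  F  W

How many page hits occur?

2

A → fault, frames (A)
Z → fault, frames (A Z)
W → fault, evict A, frames (Z W)
Y → fault, evict Z, frames (W Y)
Z → fault, evict W, frames (Y Z)
Y → hit
A → fault, evict Y, frames (Z A)
R → fault, evict Z, frames (A R)
Y → fault, evict A, frames (R Y)
Z → fault, evict R, frames (Y Z)
F → fault, evict Y, frames (Z F)
Y → fault, evict Z, frames (F Y)
F → hit
W → fault, evict F, frames (Y W)
Hits: 2.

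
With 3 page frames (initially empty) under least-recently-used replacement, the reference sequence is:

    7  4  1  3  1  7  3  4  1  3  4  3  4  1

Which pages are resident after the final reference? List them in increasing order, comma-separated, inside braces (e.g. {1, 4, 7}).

7 → miss, frames (7)
4 → miss, frames (7 4)
1 → miss, frames (7 4 1)
3 → miss, evict 7, frames (4 1 3)
1 → hit
7 → miss, evict 4, frames (3 1 7)
3 → hit
4 → miss, evict 1, frames (7 3 4)
1 → miss, evict 7, frames (3 4 1)
3 → hit
4 → hit
3 → hit
4 → hit
1 → hit

{1, 3, 4}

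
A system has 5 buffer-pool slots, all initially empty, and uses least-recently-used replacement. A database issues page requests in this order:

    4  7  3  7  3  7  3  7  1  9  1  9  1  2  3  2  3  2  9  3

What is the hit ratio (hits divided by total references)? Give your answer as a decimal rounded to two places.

0.70

4 → fault, frames (4)
7 → fault, frames (4 7)
3 → fault, frames (4 7 3)
7 → hit
3 → hit
7 → hit
3 → hit
7 → hit
1 → fault, frames (4 3 7 1)
9 → fault, frames (4 3 7 1 9)
1 → hit
9 → hit
1 → hit
2 → fault, evict 4, frames (3 7 9 1 2)
3 → hit
2 → hit
3 → hit
2 → hit
9 → hit
3 → hit
Hits: 14 of 20 references → 14/20 = 0.7000.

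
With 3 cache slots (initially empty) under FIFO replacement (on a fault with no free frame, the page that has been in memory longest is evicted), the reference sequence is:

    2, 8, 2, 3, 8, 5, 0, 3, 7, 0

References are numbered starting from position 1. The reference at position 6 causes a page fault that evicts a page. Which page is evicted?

pos 1: 2 → miss, frames (2)
pos 2: 8 → miss, frames (2 8)
pos 3: 2 → hit
pos 4: 3 → miss, frames (2 8 3)
pos 5: 8 → hit
pos 6: 5 → miss, evict 2, frames (8 3 5)
At position 6, page 2 is evicted.

2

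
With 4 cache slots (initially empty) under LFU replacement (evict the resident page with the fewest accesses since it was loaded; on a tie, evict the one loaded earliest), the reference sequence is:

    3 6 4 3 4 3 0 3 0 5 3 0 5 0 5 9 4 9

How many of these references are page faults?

3 → miss, frames {3}
6 → miss, frames {3,6}
4 → miss, frames {3,6,4}
3 → hit
4 → hit
3 → hit
0 → miss, frames {3,6,4,0}
3 → hit
0 → hit
5 → miss, evict 6, frames {3,4,0,5}
3 → hit
0 → hit
5 → hit
0 → hit
5 → hit
9 → miss, evict 4, frames {3,0,5,9}
4 → miss, evict 9, frames {3,0,5,4}
9 → miss, evict 4, frames {3,0,5,9}
Page faults: 8.

8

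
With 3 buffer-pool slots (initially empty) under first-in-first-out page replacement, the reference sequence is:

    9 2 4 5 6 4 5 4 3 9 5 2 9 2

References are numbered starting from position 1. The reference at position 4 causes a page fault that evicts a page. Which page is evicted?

pos 1: 9: fault, frames (9)
pos 2: 2: fault, frames (9 2)
pos 3: 4: fault, frames (9 2 4)
pos 4: 5: fault, evict 9, frames (2 4 5)
At position 4, page 9 is evicted.

9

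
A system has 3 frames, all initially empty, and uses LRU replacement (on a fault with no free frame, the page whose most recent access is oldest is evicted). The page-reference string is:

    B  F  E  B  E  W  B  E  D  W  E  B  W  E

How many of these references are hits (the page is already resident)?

B → miss, frames {B}
F → miss, frames {B,F}
E → miss, frames {B,F,E}
B → hit
E → hit
W → miss, evict F, frames {B,E,W}
B → hit
E → hit
D → miss, evict W, frames {B,E,D}
W → miss, evict B, frames {E,D,W}
E → hit
B → miss, evict D, frames {W,E,B}
W → hit
E → hit
Hits: 7.

7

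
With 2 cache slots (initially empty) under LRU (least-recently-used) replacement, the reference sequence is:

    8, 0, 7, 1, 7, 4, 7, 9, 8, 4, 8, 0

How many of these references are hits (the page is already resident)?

8 → miss, frames (8)
0 → miss, frames (8 0)
7 → miss, evict 8, frames (0 7)
1 → miss, evict 0, frames (7 1)
7 → hit
4 → miss, evict 1, frames (7 4)
7 → hit
9 → miss, evict 4, frames (7 9)
8 → miss, evict 7, frames (9 8)
4 → miss, evict 9, frames (8 4)
8 → hit
0 → miss, evict 4, frames (8 0)
Hits: 3.

3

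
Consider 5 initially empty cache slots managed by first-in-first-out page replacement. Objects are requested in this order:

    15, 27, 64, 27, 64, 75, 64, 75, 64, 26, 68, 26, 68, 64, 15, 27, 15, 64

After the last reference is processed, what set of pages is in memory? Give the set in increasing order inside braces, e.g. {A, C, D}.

15: fault, frames (15)
27: fault, frames (15 27)
64: fault, frames (15 27 64)
27: hit
64: hit
75: fault, frames (15 27 64 75)
64: hit
75: hit
64: hit
26: fault, frames (15 27 64 75 26)
68: fault, evict 15, frames (27 64 75 26 68)
26: hit
68: hit
64: hit
15: fault, evict 27, frames (64 75 26 68 15)
27: fault, evict 64, frames (75 26 68 15 27)
15: hit
64: fault, evict 75, frames (26 68 15 27 64)

{15, 26, 27, 64, 68}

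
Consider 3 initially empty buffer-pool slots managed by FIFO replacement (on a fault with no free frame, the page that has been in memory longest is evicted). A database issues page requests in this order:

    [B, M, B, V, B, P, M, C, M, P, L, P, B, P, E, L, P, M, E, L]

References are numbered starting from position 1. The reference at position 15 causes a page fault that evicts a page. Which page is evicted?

pos 1: B: miss, frames (B)
pos 2: M: miss, frames (B M)
pos 3: B: hit
pos 4: V: miss, frames (B M V)
pos 5: B: hit
pos 6: P: miss, evict B, frames (M V P)
pos 7: M: hit
pos 8: C: miss, evict M, frames (V P C)
pos 9: M: miss, evict V, frames (P C M)
pos 10: P: hit
pos 11: L: miss, evict P, frames (C M L)
pos 12: P: miss, evict C, frames (M L P)
pos 13: B: miss, evict M, frames (L P B)
pos 14: P: hit
pos 15: E: miss, evict L, frames (P B E)
At position 15, page L is evicted.

L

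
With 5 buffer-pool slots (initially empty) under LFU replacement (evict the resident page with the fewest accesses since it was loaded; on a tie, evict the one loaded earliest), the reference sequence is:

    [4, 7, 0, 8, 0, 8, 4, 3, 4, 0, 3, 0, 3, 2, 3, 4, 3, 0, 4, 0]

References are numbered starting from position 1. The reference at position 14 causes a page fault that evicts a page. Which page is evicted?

7

pos 1: 4 → miss, frames {4}
pos 2: 7 → miss, frames {4,7}
pos 3: 0 → miss, frames {4,7,0}
pos 4: 8 → miss, frames {4,7,0,8}
pos 5: 0 → hit
pos 6: 8 → hit
pos 7: 4 → hit
pos 8: 3 → miss, frames {4,7,0,8,3}
pos 9: 4 → hit
pos 10: 0 → hit
pos 11: 3 → hit
pos 12: 0 → hit
pos 13: 3 → hit
pos 14: 2 → miss, evict 7, frames {4,0,8,3,2}
At position 14, page 7 is evicted.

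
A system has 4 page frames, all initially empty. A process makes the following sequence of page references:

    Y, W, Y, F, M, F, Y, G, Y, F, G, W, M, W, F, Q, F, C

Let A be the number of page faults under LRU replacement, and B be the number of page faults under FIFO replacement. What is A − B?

-1

Under LRU: F F . F F . . F . . . F F . . F . F → 9 faults.
Under FIFO: F F . F F . . F F . . F . . F F . F → 10 faults.
A − B = 9 − 10 = -1.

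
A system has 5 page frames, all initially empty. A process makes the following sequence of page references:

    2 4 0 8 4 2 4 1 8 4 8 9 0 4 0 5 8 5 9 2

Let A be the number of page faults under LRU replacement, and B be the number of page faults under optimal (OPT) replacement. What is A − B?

2

Under LRU: F F F F . . . F . . . F F . . F . . . F → 9 faults.
Under OPT: F F F F . . . F . . . F . . . F . . . . → 7 faults.
A − B = 9 − 7 = 2.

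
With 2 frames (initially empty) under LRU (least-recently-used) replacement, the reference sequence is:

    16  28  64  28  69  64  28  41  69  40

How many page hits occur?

1

16 -> fault, frames {16}
28 -> fault, frames {16,28}
64 -> fault, evict 16, frames {28,64}
28 -> hit
69 -> fault, evict 64, frames {28,69}
64 -> fault, evict 28, frames {69,64}
28 -> fault, evict 69, frames {64,28}
41 -> fault, evict 64, frames {28,41}
69 -> fault, evict 28, frames {41,69}
40 -> fault, evict 41, frames {69,40}
Hits: 1.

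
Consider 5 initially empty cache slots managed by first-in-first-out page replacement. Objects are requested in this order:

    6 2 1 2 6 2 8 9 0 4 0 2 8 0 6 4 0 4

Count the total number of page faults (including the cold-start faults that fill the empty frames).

9

6: fault, frames [6]
2: fault, frames [6, 2]
1: fault, frames [6, 2, 1]
2: hit
6: hit
2: hit
8: fault, frames [6, 2, 1, 8]
9: fault, frames [6, 2, 1, 8, 9]
0: fault, evict 6, frames [2, 1, 8, 9, 0]
4: fault, evict 2, frames [1, 8, 9, 0, 4]
0: hit
2: fault, evict 1, frames [8, 9, 0, 4, 2]
8: hit
0: hit
6: fault, evict 8, frames [9, 0, 4, 2, 6]
4: hit
0: hit
4: hit
Page faults: 9.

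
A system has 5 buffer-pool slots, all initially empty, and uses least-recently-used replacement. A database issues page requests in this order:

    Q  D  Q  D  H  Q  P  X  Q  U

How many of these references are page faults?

Q → miss, frames [Q]
D → miss, frames [Q, D]
Q → hit
D → hit
H → miss, frames [Q, D, H]
Q → hit
P → miss, frames [D, H, Q, P]
X → miss, frames [D, H, Q, P, X]
Q → hit
U → miss, evict D, frames [H, P, X, Q, U]
Page faults: 6.

6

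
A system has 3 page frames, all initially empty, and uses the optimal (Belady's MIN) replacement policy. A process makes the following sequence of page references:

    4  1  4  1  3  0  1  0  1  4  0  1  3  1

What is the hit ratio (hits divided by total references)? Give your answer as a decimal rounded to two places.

4 -> miss, frames [4]
1 -> miss, frames [4, 1]
4 -> hit
1 -> hit
3 -> miss, frames [4, 1, 3]
0 -> miss, evict 3, frames [4, 1, 0]
1 -> hit
0 -> hit
1 -> hit
4 -> hit
0 -> hit
1 -> hit
3 -> miss, evict 0, frames [4, 1, 3]
1 -> hit
Hits: 9 of 14 references → 9/14 = 0.6429.

0.64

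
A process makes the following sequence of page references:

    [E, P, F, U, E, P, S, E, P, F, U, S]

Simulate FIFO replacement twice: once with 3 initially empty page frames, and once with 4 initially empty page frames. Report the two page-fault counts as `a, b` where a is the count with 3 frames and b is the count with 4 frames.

3 frames: F F F F F F F . . F F . → 9 faults.
4 frames: F F F F . . F F F F F F → 10 faults.
10 > 9: adding a frame increased faults — Belady's anomaly.

9, 10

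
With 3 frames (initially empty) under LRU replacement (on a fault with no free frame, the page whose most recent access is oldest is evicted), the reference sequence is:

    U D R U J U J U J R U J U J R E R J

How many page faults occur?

U → miss, frames {U}
D → miss, frames {U,D}
R → miss, frames {U,D,R}
U → hit
J → miss, evict D, frames {R,U,J}
U → hit
J → hit
U → hit
J → hit
R → hit
U → hit
J → hit
U → hit
J → hit
R → hit
E → miss, evict U, frames {J,R,E}
R → hit
J → hit
Page faults: 5.

5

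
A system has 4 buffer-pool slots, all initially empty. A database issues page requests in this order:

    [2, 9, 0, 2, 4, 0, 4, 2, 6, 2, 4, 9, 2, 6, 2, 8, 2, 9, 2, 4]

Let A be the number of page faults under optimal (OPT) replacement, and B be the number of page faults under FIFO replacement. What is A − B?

Under OPT: F F F . F . . . F . . . . . . F . . . . → 6 faults.
Under FIFO: F F F . F . . . F F . F . . . F . . . F → 9 faults.
A − B = 6 − 9 = -3.

-3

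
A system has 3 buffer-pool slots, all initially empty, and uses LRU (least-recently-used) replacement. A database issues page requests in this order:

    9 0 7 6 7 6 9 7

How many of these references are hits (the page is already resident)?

3

9: fault, frames [9]
0: fault, frames [9, 0]
7: fault, frames [9, 0, 7]
6: fault, evict 9, frames [0, 7, 6]
7: hit
6: hit
9: fault, evict 0, frames [7, 6, 9]
7: hit
Hits: 3.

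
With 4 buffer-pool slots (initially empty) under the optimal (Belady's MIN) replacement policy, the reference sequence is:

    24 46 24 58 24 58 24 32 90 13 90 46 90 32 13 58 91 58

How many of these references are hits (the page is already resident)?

24 → fault, frames {24}
46 → fault, frames {24,46}
24 → hit
58 → fault, frames {24,46,58}
24 → hit
58 → hit
24 → hit
32 → fault, frames {24,46,58,32}
90 → fault, evict 24, frames {46,58,32,90}
13 → fault, evict 58, frames {46,32,90,13}
90 → hit
46 → hit
90 → hit
32 → hit
13 → hit
58 → fault, evict 13, frames {46,32,90,58}
91 → fault, evict 90, frames {46,32,58,91}
58 → hit
Hits: 10.

10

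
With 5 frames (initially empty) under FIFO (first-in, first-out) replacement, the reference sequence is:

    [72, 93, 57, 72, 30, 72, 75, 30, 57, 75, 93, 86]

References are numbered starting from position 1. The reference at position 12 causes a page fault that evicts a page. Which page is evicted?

pos 1: 72: miss, frames {72}
pos 2: 93: miss, frames {72,93}
pos 3: 57: miss, frames {72,93,57}
pos 4: 72: hit
pos 5: 30: miss, frames {72,93,57,30}
pos 6: 72: hit
pos 7: 75: miss, frames {72,93,57,30,75}
pos 8: 30: hit
pos 9: 57: hit
pos 10: 75: hit
pos 11: 93: hit
pos 12: 86: miss, evict 72, frames {93,57,30,75,86}
At position 12, page 72 is evicted.

72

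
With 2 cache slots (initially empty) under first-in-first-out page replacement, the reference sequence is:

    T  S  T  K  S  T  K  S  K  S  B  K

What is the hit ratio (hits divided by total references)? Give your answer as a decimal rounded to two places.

T → fault, frames {T}
S → fault, frames {T,S}
T → hit
K → fault, evict T, frames {S,K}
S → hit
T → fault, evict S, frames {K,T}
K → hit
S → fault, evict K, frames {T,S}
K → fault, evict T, frames {S,K}
S → hit
B → fault, evict S, frames {K,B}
K → hit
Hits: 5 of 12 references → 5/12 = 0.4167.

0.42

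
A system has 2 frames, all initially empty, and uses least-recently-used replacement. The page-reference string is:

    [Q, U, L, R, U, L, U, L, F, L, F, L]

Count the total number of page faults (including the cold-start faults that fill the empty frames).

7

Q -> fault, frames [Q]
U -> fault, frames [Q, U]
L -> fault, evict Q, frames [U, L]
R -> fault, evict U, frames [L, R]
U -> fault, evict L, frames [R, U]
L -> fault, evict R, frames [U, L]
U -> hit
L -> hit
F -> fault, evict U, frames [L, F]
L -> hit
F -> hit
L -> hit
Page faults: 7.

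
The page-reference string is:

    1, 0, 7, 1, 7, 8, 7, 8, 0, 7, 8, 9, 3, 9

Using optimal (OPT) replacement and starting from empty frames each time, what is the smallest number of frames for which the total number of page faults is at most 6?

f=1: 14 faults
f=2: 8 faults
f=3: 6 faults
f=4: 6 faults
f=5: 6 faults
f=6: 6 faults
Smallest f with faults ≤ 6 is 3.

3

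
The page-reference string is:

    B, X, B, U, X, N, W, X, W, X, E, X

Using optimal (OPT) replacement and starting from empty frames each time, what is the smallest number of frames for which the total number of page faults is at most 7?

f=1: 12 faults
f=2: 6 faults
f=3: 6 faults
f=4: 6 faults
f=5: 6 faults
f=6: 6 faults
Smallest f with faults ≤ 7 is 2.

2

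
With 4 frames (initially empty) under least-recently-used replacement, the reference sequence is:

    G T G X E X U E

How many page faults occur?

G -> miss, frames {G}
T -> miss, frames {G,T}
G -> hit
X -> miss, frames {T,G,X}
E -> miss, frames {T,G,X,E}
X -> hit
U -> miss, evict T, frames {G,E,X,U}
E -> hit
Page faults: 5.

5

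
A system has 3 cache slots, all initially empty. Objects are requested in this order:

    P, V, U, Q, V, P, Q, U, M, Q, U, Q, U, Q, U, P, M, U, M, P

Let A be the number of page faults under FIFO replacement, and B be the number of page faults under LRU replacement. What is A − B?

Under FIFO: F F F F . F . . F . F F . . . F F F . . → 11 faults.
Under LRU: F F F F . F . F F . . . . . . F F . . . → 9 faults.
A − B = 11 − 9 = 2.

2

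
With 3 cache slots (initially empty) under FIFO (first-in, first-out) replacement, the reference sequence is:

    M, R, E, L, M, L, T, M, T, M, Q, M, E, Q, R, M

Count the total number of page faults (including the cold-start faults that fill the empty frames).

10

M → fault, frames {M}
R → fault, frames {M,R}
E → fault, frames {M,R,E}
L → fault, evict M, frames {R,E,L}
M → fault, evict R, frames {E,L,M}
L → hit
T → fault, evict E, frames {L,M,T}
M → hit
T → hit
M → hit
Q → fault, evict L, frames {M,T,Q}
M → hit
E → fault, evict M, frames {T,Q,E}
Q → hit
R → fault, evict T, frames {Q,E,R}
M → fault, evict Q, frames {E,R,M}
Page faults: 10.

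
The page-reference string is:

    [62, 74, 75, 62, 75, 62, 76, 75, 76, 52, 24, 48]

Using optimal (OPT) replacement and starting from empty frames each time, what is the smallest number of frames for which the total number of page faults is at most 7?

2

f=1: 12 faults
f=2: 7 faults
f=3: 7 faults
f=4: 7 faults
f=5: 7 faults
f=6: 7 faults
f=7: 7 faults
Smallest f with faults ≤ 7 is 2.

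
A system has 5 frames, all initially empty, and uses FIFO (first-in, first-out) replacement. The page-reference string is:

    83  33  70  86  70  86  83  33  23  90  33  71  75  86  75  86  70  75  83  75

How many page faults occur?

83: miss, frames [83]
33: miss, frames [83, 33]
70: miss, frames [83, 33, 70]
86: miss, frames [83, 33, 70, 86]
70: hit
86: hit
83: hit
33: hit
23: miss, frames [83, 33, 70, 86, 23]
90: miss, evict 83, frames [33, 70, 86, 23, 90]
33: hit
71: miss, evict 33, frames [70, 86, 23, 90, 71]
75: miss, evict 70, frames [86, 23, 90, 71, 75]
86: hit
75: hit
86: hit
70: miss, evict 86, frames [23, 90, 71, 75, 70]
75: hit
83: miss, evict 23, frames [90, 71, 75, 70, 83]
75: hit
Page faults: 10.

10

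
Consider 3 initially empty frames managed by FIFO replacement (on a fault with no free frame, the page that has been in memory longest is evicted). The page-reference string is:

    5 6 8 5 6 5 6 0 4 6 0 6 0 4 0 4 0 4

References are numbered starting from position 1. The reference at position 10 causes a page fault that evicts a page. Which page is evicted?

pos 1: 5 → fault, frames (5)
pos 2: 6 → fault, frames (5 6)
pos 3: 8 → fault, frames (5 6 8)
pos 4: 5 → hit
pos 5: 6 → hit
pos 6: 5 → hit
pos 7: 6 → hit
pos 8: 0 → fault, evict 5, frames (6 8 0)
pos 9: 4 → fault, evict 6, frames (8 0 4)
pos 10: 6 → fault, evict 8, frames (0 4 6)
At position 10, page 8 is evicted.

8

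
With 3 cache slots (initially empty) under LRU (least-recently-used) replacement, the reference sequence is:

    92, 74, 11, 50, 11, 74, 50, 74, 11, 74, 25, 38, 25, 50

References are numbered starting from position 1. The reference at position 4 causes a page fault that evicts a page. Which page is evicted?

92

pos 1: 92 -> fault, frames [92]
pos 2: 74 -> fault, frames [92, 74]
pos 3: 11 -> fault, frames [92, 74, 11]
pos 4: 50 -> fault, evict 92, frames [74, 11, 50]
At position 4, page 92 is evicted.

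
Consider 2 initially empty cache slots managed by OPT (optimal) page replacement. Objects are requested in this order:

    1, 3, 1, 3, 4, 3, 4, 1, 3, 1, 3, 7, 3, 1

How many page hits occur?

1 -> miss, frames [1]
3 -> miss, frames [1, 3]
1 -> hit
3 -> hit
4 -> miss, evict 1, frames [3, 4]
3 -> hit
4 -> hit
1 -> miss, evict 4, frames [3, 1]
3 -> hit
1 -> hit
3 -> hit
7 -> miss, evict 1, frames [3, 7]
3 -> hit
1 -> miss, evict 7, frames [3, 1]
Hits: 8.

8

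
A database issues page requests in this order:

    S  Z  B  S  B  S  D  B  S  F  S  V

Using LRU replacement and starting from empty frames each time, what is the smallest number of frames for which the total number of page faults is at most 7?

f=1: 12 faults
f=2: 9 faults
f=3: 6 faults
f=4: 6 faults
f=5: 6 faults
f=6: 6 faults
Smallest f with faults ≤ 7 is 3.

3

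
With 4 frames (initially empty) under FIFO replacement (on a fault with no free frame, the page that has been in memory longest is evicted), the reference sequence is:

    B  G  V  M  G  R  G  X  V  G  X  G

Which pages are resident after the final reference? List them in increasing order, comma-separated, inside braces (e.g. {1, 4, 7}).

B: miss, frames (B)
G: miss, frames (B G)
V: miss, frames (B G V)
M: miss, frames (B G V M)
G: hit
R: miss, evict B, frames (G V M R)
G: hit
X: miss, evict G, frames (V M R X)
V: hit
G: miss, evict V, frames (M R X G)
X: hit
G: hit

{G, M, R, X}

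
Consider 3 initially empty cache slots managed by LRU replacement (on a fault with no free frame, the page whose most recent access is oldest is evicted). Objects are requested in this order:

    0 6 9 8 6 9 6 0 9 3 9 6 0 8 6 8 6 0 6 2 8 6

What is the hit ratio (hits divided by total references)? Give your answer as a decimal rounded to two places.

0: fault, frames {0}
6: fault, frames {0,6}
9: fault, frames {0,6,9}
8: fault, evict 0, frames {6,9,8}
6: hit
9: hit
6: hit
0: fault, evict 8, frames {9,6,0}
9: hit
3: fault, evict 6, frames {0,9,3}
9: hit
6: fault, evict 0, frames {3,9,6}
0: fault, evict 3, frames {9,6,0}
8: fault, evict 9, frames {6,0,8}
6: hit
8: hit
6: hit
0: hit
6: hit
2: fault, evict 8, frames {0,6,2}
8: fault, evict 0, frames {6,2,8}
6: hit
Hits: 11 of 22 references → 11/22 = 0.5000.

0.50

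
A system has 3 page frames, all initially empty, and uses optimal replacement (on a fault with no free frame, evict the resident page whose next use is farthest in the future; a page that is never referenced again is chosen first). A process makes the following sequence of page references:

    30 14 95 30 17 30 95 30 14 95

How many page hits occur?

30 → fault, frames (30)
14 → fault, frames (30 14)
95 → fault, frames (30 14 95)
30 → hit
17 → fault, evict 14, frames (30 95 17)
30 → hit
95 → hit
30 → hit
14 → fault, evict 17, frames (30 95 14)
95 → hit
Hits: 5.

5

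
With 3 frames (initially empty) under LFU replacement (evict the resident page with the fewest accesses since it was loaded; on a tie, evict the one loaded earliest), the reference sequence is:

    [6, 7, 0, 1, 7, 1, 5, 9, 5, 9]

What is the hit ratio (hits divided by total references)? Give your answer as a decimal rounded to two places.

0.20

6 → fault, frames (6)
7 → fault, frames (6 7)
0 → fault, frames (6 7 0)
1 → fault, evict 6, frames (7 0 1)
7 → hit
1 → hit
5 → fault, evict 0, frames (7 1 5)
9 → fault, evict 5, frames (7 1 9)
5 → fault, evict 9, frames (7 1 5)
9 → fault, evict 5, frames (7 1 9)
Hits: 2 of 10 references → 2/10 = 0.2000.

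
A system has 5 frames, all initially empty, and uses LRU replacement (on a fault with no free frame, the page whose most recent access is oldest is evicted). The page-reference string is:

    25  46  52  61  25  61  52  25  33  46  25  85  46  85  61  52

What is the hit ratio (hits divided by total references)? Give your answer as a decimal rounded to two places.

25 -> miss, frames (25)
46 -> miss, frames (25 46)
52 -> miss, frames (25 46 52)
61 -> miss, frames (25 46 52 61)
25 -> hit
61 -> hit
52 -> hit
25 -> hit
33 -> miss, frames (46 61 52 25 33)
46 -> hit
25 -> hit
85 -> miss, evict 61, frames (52 33 46 25 85)
46 -> hit
85 -> hit
61 -> miss, evict 52, frames (33 25 46 85 61)
52 -> miss, evict 33, frames (25 46 85 61 52)
Hits: 8 of 16 references → 8/16 = 0.5000.

0.50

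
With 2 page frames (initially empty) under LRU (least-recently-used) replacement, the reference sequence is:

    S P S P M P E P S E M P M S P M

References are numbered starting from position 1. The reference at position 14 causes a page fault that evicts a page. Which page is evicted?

pos 1: S → fault, frames [S]
pos 2: P → fault, frames [S, P]
pos 3: S → hit
pos 4: P → hit
pos 5: M → fault, evict S, frames [P, M]
pos 6: P → hit
pos 7: E → fault, evict M, frames [P, E]
pos 8: P → hit
pos 9: S → fault, evict E, frames [P, S]
pos 10: E → fault, evict P, frames [S, E]
pos 11: M → fault, evict S, frames [E, M]
pos 12: P → fault, evict E, frames [M, P]
pos 13: M → hit
pos 14: S → fault, evict P, frames [M, S]
At position 14, page P is evicted.

P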